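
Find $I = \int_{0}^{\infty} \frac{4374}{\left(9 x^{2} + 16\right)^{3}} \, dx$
$\frac{2187 \pi}{8192}$

Recall the elementary integral
$$J(a) = \int_{0}^{\infty} \frac{6}{a^{2} + x^{2}} \, dx = \frac{3 \pi}{a}.$$

Differentiating under the integral sign with respect to $a$,
$$\frac{dJ}{da} = \int_{0}^{\infty} - \frac{12 a}{\left(a^{2} + x^{2}\right)^{2}} \, dx = - \frac{3 \pi}{a^{2}},$$
so $\int_{0}^{\infty} \frac{6}{\left(a^{2} + x^{2}\right)^{2}} \, dx = \frac{3 \pi}{2 a^{3}}$.

Repeating — each differentiation of $1/(x^2+a^2)^j$ produces $-2ja/(x^2+a^2)^{j+1}$ — and dividing through by $-2ja$ at each step yields, after $2$ differentiations in total,
$$\int_{0}^{\infty} \frac{6}{\left(a^{2} + x^{2}\right)^{3}} \, dx = \frac{9 \pi}{8 a^{5}}.$$

Setting $a = \frac{4}{3}$:
$$I = \frac{2187 \pi}{8192}.$$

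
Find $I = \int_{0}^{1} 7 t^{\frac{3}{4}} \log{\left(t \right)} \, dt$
$- \frac{16}{7}$

Begin with the known integral
$$J(a) = \int_{0}^{1} 7 t^{a} \, dt = \frac{7}{a + 1}.$$

Differentiating under the integral sign brings down a factor of $\ln t$:
$$\frac{dJ}{da} = \int_{0}^{1} 7 t^{a} \log{\left(t \right)} \, dt = - \frac{7}{\left(a + 1\right)^{2}}.$$

The integral on the left is $I$, so $I = - \frac{7}{\left(a + 1\right)^{2}}$.

Setting $a = \frac{3}{4}$:
$$I = - \frac{16}{7}.$$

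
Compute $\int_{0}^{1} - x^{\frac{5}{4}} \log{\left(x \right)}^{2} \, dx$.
$- \frac{128}{729}$

Start from the elementary integral
$$J(a) = \int_{0}^{1} - x^{a} \, dx = - \frac{1}{a + 1}.$$

Differentiating under the integral sign brings down a factor of $\ln x$:
$$\frac{dJ}{da} = \int_{0}^{1} - x^{a} \log{\left(x \right)} \, dx = \frac{1}{\left(a + 1\right)^{2}}.$$

Repeating twice in total — each differentiation brings down another $\ln x$ — gives
$$\frac{d^{2}J}{da^{2}} = \int_{0}^{1} - x^{a} \log{\left(x \right)}^{2} \, dx = - \frac{2}{\left(a + 1\right)^{3}},$$
and the integrand here is exactly the target integrand, so $I = - \frac{2}{\left(a + 1\right)^{3}}$.

Setting $a = \frac{5}{4}$:
$$I = - \frac{128}{729}.$$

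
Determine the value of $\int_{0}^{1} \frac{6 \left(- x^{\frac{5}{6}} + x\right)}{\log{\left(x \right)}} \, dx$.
$\log{\left(\frac{2985984}{1771561} \right)}$

Replace the exponent $\frac{5}{6}$ by a parameter $a$: let $I(a) = \int_{0}^{1} \frac{6 \left(x - x^{a}\right)}{\log{\left(x \right)}} \, dx$.

Since $\dfrac{\partial}{\partial a}\,x^{a} = x^{a} \ln x$, the $\ln x$ in the denominator cancels and
$$\frac{dI}{da} = \int_{0}^{1} -6 x^{a} \, dx = -6 \left[\frac{x^{a+1}}{a+1}\right]_0^1 = - \frac{6}{a + 1}.$$

Integrating with respect to $a$ gives $I(a) = \log{\left(\frac{64}{\left(a + 1\right)^{6}} \right)} + C$.

At $a = 1$ the integrand is identically $0$, so $I(1) = 0$. The closed form gives $0$, hence $C = 0$.

Setting $a = \frac{5}{6}$:
$$I = \log{\left(\frac{2985984}{1771561} \right)}.$$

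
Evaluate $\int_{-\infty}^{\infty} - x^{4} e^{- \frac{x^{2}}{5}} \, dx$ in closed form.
$- \frac{75 \sqrt{5} \sqrt{\pi}}{4}$

Consider the simpler parametrised integral
$$J(a) = \int_{-\infty}^{\infty} - e^{- a x^{2}} \, dx = - \frac{\sqrt{\pi}}{\sqrt{a}}.$$

Differentiating under the integral sign brings down a factor of $(-x^2)$:
$$\frac{dJ}{da} = \int_{-\infty}^{\infty} x^{2} e^{- a x^{2}} \, dx = \frac{\sqrt{\pi}}{2 a^{\frac{3}{2}}}.$$

Repeating twice in total — each differentiation brings down another $(-x^2)$ — gives
$$\frac{d^{2}J}{da^{2}} = \int_{-\infty}^{\infty} - x^{4} e^{- a x^{2}} \, dx = - \frac{3 \sqrt{\pi}}{4 a^{\frac{5}{2}}},$$
and the integrand here is exactly the target integrand, so $I = - \frac{3 \sqrt{\pi}}{4 a^{\frac{5}{2}}}$.

Setting $a = \frac{1}{5}$:
$$I = - \frac{75 \sqrt{5} \sqrt{\pi}}{4}.$$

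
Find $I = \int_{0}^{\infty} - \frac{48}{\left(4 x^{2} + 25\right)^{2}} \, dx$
$- \frac{6 \pi}{125}$

Start from the standard arctangent integral
$$J(a) = \int_{0}^{\infty} - \frac{3}{a^{2} + x^{2}} \, dx = - \frac{3 \pi}{2 a}.$$

Differentiating under the integral sign with respect to $a$,
$$\frac{dJ}{da} = \int_{0}^{\infty} \frac{6 a}{\left(a^{2} + x^{2}\right)^{2}} \, dx = \frac{3 \pi}{2 a^{2}},$$
so $\int_{0}^{\infty} - \frac{3}{\left(a^{2} + x^{2}\right)^{2}} \, dx = - \frac{3 \pi}{4 a^{3}}$.

Setting $a = \frac{5}{2}$:
$$I = - \frac{6 \pi}{125}.$$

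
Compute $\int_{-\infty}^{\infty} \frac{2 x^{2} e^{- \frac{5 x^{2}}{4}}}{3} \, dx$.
$\frac{8 \sqrt{5} \sqrt{\pi}}{75}$

Consider the simpler parametrised integral
$$J(a) = \int_{-\infty}^{\infty} \frac{2 e^{- a x^{2}}}{3} \, dx = \frac{2 \sqrt{\pi}}{3 \sqrt{a}}.$$

Differentiating under the integral sign brings down a factor of $(-x^2)$:
$$\frac{dJ}{da} = \int_{-\infty}^{\infty} - \frac{2 x^{2} e^{- a x^{2}}}{3} \, dx = - \frac{\sqrt{\pi}}{3 a^{\frac{3}{2}}}.$$

The integral on the left is $-I$, so $I = \frac{\sqrt{\pi}}{3 a^{\frac{3}{2}}}$.

Setting $a = \frac{5}{4}$:
$$I = \frac{8 \sqrt{5} \sqrt{\pi}}{75}.$$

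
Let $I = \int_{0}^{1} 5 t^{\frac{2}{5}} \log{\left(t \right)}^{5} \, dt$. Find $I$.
$- \frac{9375000}{117649}$

Consider the simpler parametrised integral
$$J(a) = \int_{0}^{1} 5 t^{a} \, dt = \frac{5}{a + 1}.$$

Differentiating under the integral sign brings down a factor of $\ln t$:
$$\frac{dJ}{da} = \int_{0}^{1} 5 t^{a} \log{\left(t \right)} \, dt = - \frac{5}{\left(a + 1\right)^{2}}.$$

Repeating $5$ times in total — each differentiation brings down another $\ln t$ — gives
$$\frac{d^{5}J}{da^{5}} = \int_{0}^{1} 5 t^{a} \log{\left(t \right)}^{5} \, dt = - \frac{600}{\left(a + 1\right)^{6}},$$
and the integrand here is exactly the target integrand, so $I = - \frac{600}{\left(a + 1\right)^{6}}$.

Setting $a = \frac{2}{5}$:
$$I = - \frac{9375000}{117649}.$$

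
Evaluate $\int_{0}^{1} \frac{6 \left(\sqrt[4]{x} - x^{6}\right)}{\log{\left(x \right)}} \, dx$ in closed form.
$\log{\left(\frac{15625}{481890304} \right)}$

Consider the one-parameter family: let $I(a) = \int_{0}^{1} \frac{6 \left(- x^{6} + x^{a}\right)}{\log{\left(x \right)}} \, dx$.

Since $\dfrac{\partial}{\partial a}\,x^{a} = x^{a} \ln x$, the $\ln x$ in the denominator cancels and
$$\frac{dI}{da} = \int_{0}^{1} 6 x^{a} \, dx = 6 \left[\frac{x^{a+1}}{a+1}\right]_0^1 = \frac{6}{a + 1}.$$

Integrating with respect to $a$ gives $I(a) = \log{\left(\frac{\left(a + 1\right)^{6}}{117649} \right)} + C$.

At $a = 6$ the integrand is identically $0$, so $I(6) = 0$. The closed form gives $0$, hence $C = 0$.

Setting $a = \frac{1}{4}$:
$$I = \log{\left(\frac{15625}{481890304} \right)}.$$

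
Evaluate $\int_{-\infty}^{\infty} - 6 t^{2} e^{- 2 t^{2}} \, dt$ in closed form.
$- \frac{3 \sqrt{2} \sqrt{\pi}}{4}$

Start from the elementary integral
$$J(a) = \int_{-\infty}^{\infty} - 6 e^{- a t^{2}} \, dt = - \frac{6 \sqrt{\pi}}{\sqrt{a}}.$$

Differentiating under the integral sign brings down a factor of $(-t^2)$:
$$\frac{dJ}{da} = \int_{-\infty}^{\infty} 6 t^{2} e^{- a t^{2}} \, dt = \frac{3 \sqrt{\pi}}{a^{\frac{3}{2}}}.$$

The integral on the left is $-I$, so $I = - \frac{3 \sqrt{\pi}}{a^{\frac{3}{2}}}$.

Setting $a = 2$:
$$I = - \frac{3 \sqrt{2} \sqrt{\pi}}{4}.$$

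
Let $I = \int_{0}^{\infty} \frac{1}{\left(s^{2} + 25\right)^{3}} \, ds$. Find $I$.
$\frac{3 \pi}{50000}$

Begin with the known result
$$J(a) = \int_{0}^{\infty} \frac{1}{a^{2} + s^{2}} \, ds = \frac{\pi}{2 a}.$$

Differentiating under the integral sign with respect to $a$,
$$\frac{dJ}{da} = \int_{0}^{\infty} - \frac{2 a}{\left(a^{2} + s^{2}\right)^{2}} \, ds = - \frac{\pi}{2 a^{2}},$$
so $\int_{0}^{\infty} \frac{1}{\left(a^{2} + s^{2}\right)^{2}} \, ds = \frac{\pi}{4 a^{3}}$.

Repeating — each differentiation of $1/(s^2+a^2)^j$ produces $-2ja/(s^2+a^2)^{j+1}$ — and dividing through by $-2ja$ at each step yields, after $2$ differentiations in total,
$$\int_{0}^{\infty} \frac{1}{\left(a^{2} + s^{2}\right)^{3}} \, ds = \frac{3 \pi}{16 a^{5}}.$$

Setting $a = 5$:
$$I = \frac{3 \pi}{50000}.$$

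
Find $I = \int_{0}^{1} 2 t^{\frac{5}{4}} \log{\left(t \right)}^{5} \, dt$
$- \frac{327680}{177147}$

Start from the elementary integral
$$J(a) = \int_{0}^{1} 2 t^{a} \, dt = \frac{2}{a + 1}.$$

Differentiating under the integral sign brings down a factor of $\ln t$:
$$\frac{dJ}{da} = \int_{0}^{1} 2 t^{a} \log{\left(t \right)} \, dt = - \frac{2}{\left(a + 1\right)^{2}}.$$

Repeating $5$ times in total — each differentiation brings down another $\ln t$ — gives
$$\frac{d^{5}J}{da^{5}} = \int_{0}^{1} 2 t^{a} \log{\left(t \right)}^{5} \, dt = - \frac{240}{\left(a + 1\right)^{6}},$$
and the integrand here is exactly the target integrand, so $I = - \frac{240}{\left(a + 1\right)^{6}}$.

Setting $a = \frac{5}{4}$:
$$I = - \frac{327680}{177147}.$$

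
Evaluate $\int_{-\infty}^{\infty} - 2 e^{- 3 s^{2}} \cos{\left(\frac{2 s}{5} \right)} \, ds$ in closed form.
$- \frac{2 \sqrt{3} \sqrt{\pi}}{3 e^{\frac{1}{75}}}$

Treat the cosine frequency as a parameter and define $I(b) = \int_{-\infty}^{\infty} - 2 e^{- 3 s^{2}} \cos{\left(b s \right)} \, ds$.

Differentiating under the integral sign,
$$I'(b) = \int_{-\infty}^{\infty} 2 s e^{- 3 s^{2}} \sin{\left(b s \right)} \, ds.$$

Integrate $\int_{-\infty}^{\infty} s \sin(b s)\, e^{- 3 s^{2}}\, ds$ by parts with $u = \sin(b s)$ and $dv = s\, e^{- 3 s^{2}}\, ds$, giving $v = - \frac{e^{- 3 s^{2}}}{6}$. The boundary term vanishes and
$$\int_{-\infty}^{\infty} s \sin(b s)\, e^{- 3 s^{2}}\, ds = \frac{b}{6} \int_{-\infty}^{\infty} \cos(b s)\, e^{- 3 s^{2}}\, ds,$$
so $I'(b) = - \frac{b}{6}\, I(b)$.

This is a separable first-order ODE; solving with the initial condition $I(0) = \int_{-\infty}^{\infty} - 2 e^{- 3 s^{2}}\,ds = - \frac{2 \sqrt{3} \sqrt{\pi}}{3}$ gives
$$I(b) = - \frac{2 \sqrt{3} \sqrt{\pi} e^{- \frac{b^{2}}{12}}}{3}.$$

Setting $b = \frac{2}{5}$:
$$I = - \frac{2 \sqrt{3} \sqrt{\pi}}{3 e^{\frac{1}{75}}}.$$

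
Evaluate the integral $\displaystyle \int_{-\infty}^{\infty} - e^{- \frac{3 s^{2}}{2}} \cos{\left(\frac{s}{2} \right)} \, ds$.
$- \frac{\sqrt{6} \sqrt{\pi}}{3 e^{\frac{1}{24}}}$

Treat the cosine frequency as a parameter and define $I(b) = \int_{-\infty}^{\infty} - e^{- \frac{3 s^{2}}{2}} \cos{\left(b s \right)} \, ds$.

Differentiating under the integral sign,
$$I'(b) = \int_{-\infty}^{\infty} s e^{- \frac{3 s^{2}}{2}} \sin{\left(b s \right)} \, ds.$$

Integrate $\int_{-\infty}^{\infty} s \sin(b s)\, e^{- \frac{3 s^{2}}{2}}\, ds$ by parts with $u = \sin(b s)$ and $dv = s\, e^{- \frac{3 s^{2}}{2}}\, ds$, giving $v = - \frac{e^{- \frac{3 s^{2}}{2}}}{3}$. The boundary term vanishes and
$$\int_{-\infty}^{\infty} s \sin(b s)\, e^{- \frac{3 s^{2}}{2}}\, ds = \frac{b}{3} \int_{-\infty}^{\infty} \cos(b s)\, e^{- \frac{3 s^{2}}{2}}\, ds,$$
so $I'(b) = - \frac{b}{3}\, I(b)$.

This is a separable first-order ODE; solving with the initial condition $I(0) = \int_{-\infty}^{\infty} - e^{- \frac{3 s^{2}}{2}}\,ds = - \frac{\sqrt{6} \sqrt{\pi}}{3}$ gives
$$I(b) = - \frac{\sqrt{6} \sqrt{\pi} e^{- \frac{b^{2}}{6}}}{3}.$$

Setting $b = \frac{1}{2}$:
$$I = - \frac{\sqrt{6} \sqrt{\pi}}{3 e^{\frac{1}{24}}}.$$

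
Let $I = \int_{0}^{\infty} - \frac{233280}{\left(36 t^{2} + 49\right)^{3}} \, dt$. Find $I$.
$- \frac{7290 \pi}{16807}$

Recall the elementary integral
$$J(a) = \int_{0}^{\infty} - \frac{5}{a^{2} + t^{2}} \, dt = - \frac{5 \pi}{2 a}.$$

Differentiating under the integral sign with respect to $a$,
$$\frac{dJ}{da} = \int_{0}^{\infty} \frac{10 a}{\left(a^{2} + t^{2}\right)^{2}} \, dt = \frac{5 \pi}{2 a^{2}},$$
so $\int_{0}^{\infty} - \frac{5}{\left(a^{2} + t^{2}\right)^{2}} \, dt = - \frac{5 \pi}{4 a^{3}}$.

Repeating — each differentiation of $1/(t^2+a^2)^j$ produces $-2ja/(t^2+a^2)^{j+1}$ — and dividing through by $-2ja$ at each step yields, after $2$ differentiations in total,
$$\int_{0}^{\infty} - \frac{5}{\left(a^{2} + t^{2}\right)^{3}} \, dt = - \frac{15 \pi}{16 a^{5}}.$$

Setting $a = \frac{7}{6}$:
$$I = - \frac{7290 \pi}{16807}.$$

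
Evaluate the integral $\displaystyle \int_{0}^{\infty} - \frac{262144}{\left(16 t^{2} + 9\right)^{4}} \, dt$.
$- \frac{10240 \pi}{2187}$

Begin with the known result
$$J(a) = \int_{0}^{\infty} - \frac{4}{a^{2} + t^{2}} \, dt = - \frac{2 \pi}{a}.$$

Differentiating under the integral sign with respect to $a$,
$$\frac{dJ}{da} = \int_{0}^{\infty} \frac{8 a}{\left(a^{2} + t^{2}\right)^{2}} \, dt = \frac{2 \pi}{a^{2}},$$
so $\int_{0}^{\infty} - \frac{4}{\left(a^{2} + t^{2}\right)^{2}} \, dt = - \frac{\pi}{a^{3}}$.

Repeating — each differentiation of $1/(t^2+a^2)^j$ produces $-2ja/(t^2+a^2)^{j+1}$ — and dividing through by $-2ja$ at each step yields, after $3$ differentiations in total,
$$\int_{0}^{\infty} - \frac{4}{\left(a^{2} + t^{2}\right)^{4}} \, dt = - \frac{5 \pi}{8 a^{7}}.$$

Setting $a = \frac{3}{4}$:
$$I = - \frac{10240 \pi}{2187}.$$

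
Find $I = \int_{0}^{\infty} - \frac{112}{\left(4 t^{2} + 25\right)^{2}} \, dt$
$- \frac{14 \pi}{125}$

Start from the standard arctangent integral
$$J(a) = \int_{0}^{\infty} - \frac{7}{a^{2} + t^{2}} \, dt = - \frac{7 \pi}{2 a}.$$

Differentiating under the integral sign with respect to $a$,
$$\frac{dJ}{da} = \int_{0}^{\infty} \frac{14 a}{\left(a^{2} + t^{2}\right)^{2}} \, dt = \frac{7 \pi}{2 a^{2}},$$
so $\int_{0}^{\infty} - \frac{7}{\left(a^{2} + t^{2}\right)^{2}} \, dt = - \frac{7 \pi}{4 a^{3}}$.

Setting $a = \frac{5}{2}$:
$$I = - \frac{14 \pi}{125}.$$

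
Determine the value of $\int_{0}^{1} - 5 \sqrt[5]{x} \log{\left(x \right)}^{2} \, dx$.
$- \frac{625}{108}$

Start from the elementary integral
$$J(a) = \int_{0}^{1} - 5 x^{a} \, dx = - \frac{5}{a + 1}.$$

Differentiating under the integral sign brings down a factor of $\ln x$:
$$\frac{dJ}{da} = \int_{0}^{1} - 5 x^{a} \log{\left(x \right)} \, dx = \frac{5}{\left(a + 1\right)^{2}}.$$

Repeating twice in total — each differentiation brings down another $\ln x$ — gives
$$\frac{d^{2}J}{da^{2}} = \int_{0}^{1} - 5 x^{a} \log{\left(x \right)}^{2} \, dx = - \frac{10}{\left(a + 1\right)^{3}},$$
and the integrand here is exactly the target integrand, so $I = - \frac{10}{\left(a + 1\right)^{3}}$.

Setting $a = \frac{1}{5}$:
$$I = - \frac{625}{108}.$$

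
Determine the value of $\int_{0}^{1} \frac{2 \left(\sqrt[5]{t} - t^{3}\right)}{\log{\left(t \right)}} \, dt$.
$- \log{\left(\frac{100}{9} \right)}$

Replace the exponent $3$ by a parameter $a$: let $I(a) = \int_{0}^{1} \frac{2 \left(\sqrt[5]{t} - t^{a}\right)}{\log{\left(t \right)}} \, dt$.

Since $\dfrac{\partial}{\partial a}\,t^{a} = t^{a} \ln t$, the $\ln t$ in the denominator cancels and
$$\frac{dI}{da} = \int_{0}^{1} -2 t^{a} \, dt = -2 \left[\frac{t^{a+1}}{a+1}\right]_0^1 = - \frac{2}{a + 1}.$$

Integrating with respect to $a$ gives $I(a) = - \log{\left(\frac{25 \left(a + 1\right)^{2}}{36} \right)} + C$.

At $a = \frac{1}{5}$ the integrand is identically $0$, so $I(\frac{1}{5}) = 0$. The closed form gives $0$, hence $C = 0$.

Setting $a = 3$:
$$I = - \log{\left(\frac{100}{9} \right)}.$$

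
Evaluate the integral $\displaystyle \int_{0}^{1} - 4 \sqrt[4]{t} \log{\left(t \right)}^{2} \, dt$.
$- \frac{512}{125}$

Begin with the known integral
$$J(a) = \int_{0}^{1} - 4 t^{a} \, dt = - \frac{4}{a + 1}.$$

Differentiating under the integral sign brings down a factor of $\ln t$:
$$\frac{dJ}{da} = \int_{0}^{1} - 4 t^{a} \log{\left(t \right)} \, dt = \frac{4}{\left(a + 1\right)^{2}}.$$

Repeating twice in total — each differentiation brings down another $\ln t$ — gives
$$\frac{d^{2}J}{da^{2}} = \int_{0}^{1} - 4 t^{a} \log{\left(t \right)}^{2} \, dt = - \frac{8}{\left(a + 1\right)^{3}},$$
and the integrand here is exactly the target integrand, so $I = - \frac{8}{\left(a + 1\right)^{3}}$.

Setting $a = \frac{1}{4}$:
$$I = - \frac{512}{125}.$$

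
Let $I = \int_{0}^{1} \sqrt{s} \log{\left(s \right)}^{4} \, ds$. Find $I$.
$\frac{256}{81}$

Begin with the known integral
$$J(a) = \int_{0}^{1} s^{a} \, ds = \frac{1}{a + 1}.$$

Differentiating under the integral sign brings down a factor of $\ln s$:
$$\frac{dJ}{da} = \int_{0}^{1} s^{a} \log{\left(s \right)} \, ds = - \frac{1}{\left(a + 1\right)^{2}}.$$

Repeating $4$ times in total — each differentiation brings down another $\ln s$ — gives
$$\frac{d^{4}J}{da^{4}} = \int_{0}^{1} s^{a} \log{\left(s \right)}^{4} \, ds = \frac{24}{\left(a + 1\right)^{5}},$$
and the integrand here is exactly the target integrand, so $I = \frac{24}{\left(a + 1\right)^{5}}$.

Setting $a = \frac{1}{2}$:
$$I = \frac{256}{81}.$$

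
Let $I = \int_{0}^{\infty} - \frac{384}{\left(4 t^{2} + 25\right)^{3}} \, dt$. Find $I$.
$- \frac{36 \pi}{3125}$

Start from the standard arctangent integral
$$J(a) = \int_{0}^{\infty} - \frac{6}{a^{2} + t^{2}} \, dt = - \frac{3 \pi}{a}.$$

Differentiating under the integral sign with respect to $a$,
$$\frac{dJ}{da} = \int_{0}^{\infty} \frac{12 a}{\left(a^{2} + t^{2}\right)^{2}} \, dt = \frac{3 \pi}{a^{2}},$$
so $\int_{0}^{\infty} - \frac{6}{\left(a^{2} + t^{2}\right)^{2}} \, dt = - \frac{3 \pi}{2 a^{3}}$.

Repeating — each differentiation of $1/(t^2+a^2)^j$ produces $-2ja/(t^2+a^2)^{j+1}$ — and dividing through by $-2ja$ at each step yields, after $2$ differentiations in total,
$$\int_{0}^{\infty} - \frac{6}{\left(a^{2} + t^{2}\right)^{3}} \, dt = - \frac{9 \pi}{8 a^{5}}.$$

Setting $a = \frac{5}{2}$:
$$I = - \frac{36 \pi}{3125}.$$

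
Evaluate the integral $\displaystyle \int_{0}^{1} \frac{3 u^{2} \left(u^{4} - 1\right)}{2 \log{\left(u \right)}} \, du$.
$\log{\left(\frac{7 \sqrt{21}}{9} \right)}$

Consider the one-parameter family: let $I(a) = \int_{0}^{1} \frac{3 \left(- u^{2} + u^{a}\right)}{2 \log{\left(u \right)}} \, du$.

Since $\dfrac{\partial}{\partial a}\,u^{a} = u^{a} \ln u$, the $\ln u$ in the denominator cancels and
$$\frac{dI}{da} = \int_{0}^{1} \frac{3}{2} u^{a} \, du = \frac{3}{2} \left[\frac{u^{a+1}}{a+1}\right]_0^1 = \frac{3}{2 \left(a + 1\right)}.$$

Integrating with respect to $a$ gives $I(a) = \frac{3 \log{\left(a + 1 \right)}}{2} - \frac{3 \log{\left(3 \right)}}{2} + C$.

At $a = 2$ the integrand is identically $0$, so $I(2) = 0$. The closed form gives $0$, hence $C = 0$.

Setting $a = 6$:
$$I = \log{\left(\frac{7 \sqrt{21}}{9} \right)}.$$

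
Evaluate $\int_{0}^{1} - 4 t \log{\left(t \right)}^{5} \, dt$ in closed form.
$\frac{15}{2}$

Start from the elementary integral
$$J(a) = \int_{0}^{1} - 4 t^{a} \, dt = - \frac{4}{a + 1}.$$

Differentiating under the integral sign brings down a factor of $\ln t$:
$$\frac{dJ}{da} = \int_{0}^{1} - 4 t^{a} \log{\left(t \right)} \, dt = \frac{4}{\left(a + 1\right)^{2}}.$$

Repeating $5$ times in total — each differentiation brings down another $\ln t$ — gives
$$\frac{d^{5}J}{da^{5}} = \int_{0}^{1} - 4 t^{a} \log{\left(t \right)}^{5} \, dt = \frac{480}{\left(a + 1\right)^{6}},$$
and the integrand here is exactly the target integrand, so $I = \frac{480}{\left(a + 1\right)^{6}}$.

Setting $a = 1$:
$$I = \frac{15}{2}.$$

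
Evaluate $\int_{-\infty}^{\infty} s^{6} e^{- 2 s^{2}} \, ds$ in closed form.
$\frac{15 \sqrt{2} \sqrt{\pi}}{128}$

Consider the simpler parametrised integral
$$J(a) = \int_{-\infty}^{\infty} e^{- a s^{2}} \, ds = \frac{\sqrt{\pi}}{\sqrt{a}}.$$

Differentiating under the integral sign brings down a factor of $(-s^2)$:
$$\frac{dJ}{da} = \int_{-\infty}^{\infty} - s^{2} e^{- a s^{2}} \, ds = - \frac{\sqrt{\pi}}{2 a^{\frac{3}{2}}}.$$

Repeating $3$ times in total — each differentiation brings down another $(-s^2)$ — gives
$$\frac{d^{3}J}{da^{3}} = \int_{-\infty}^{\infty} - s^{6} e^{- a s^{2}} \, ds = - \frac{15 \sqrt{\pi}}{8 a^{\frac{7}{2}}},$$
and the integrand here is $(-1)^{3}$ times the target integrand, so $I = (-1)^{3}\,\frac{d^{3}J}{da^{3}} = \frac{15 \sqrt{\pi}}{8 a^{\frac{7}{2}}}$.

Setting $a = 2$:
$$I = \frac{15 \sqrt{2} \sqrt{\pi}}{128}.$$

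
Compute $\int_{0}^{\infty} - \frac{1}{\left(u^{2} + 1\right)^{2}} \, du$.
$- \frac{\pi}{4}$

Start from the standard arctangent integral
$$J(a) = \int_{0}^{\infty} - \frac{1}{a^{2} + u^{2}} \, du = - \frac{\pi}{2 a}.$$

Differentiating under the integral sign with respect to $a$,
$$\frac{dJ}{da} = \int_{0}^{\infty} \frac{2 a}{\left(a^{2} + u^{2}\right)^{2}} \, du = \frac{\pi}{2 a^{2}},$$
so $\int_{0}^{\infty} - \frac{1}{\left(a^{2} + u^{2}\right)^{2}} \, du = - \frac{\pi}{4 a^{3}}$.

Setting $a = 1$:
$$I = - \frac{\pi}{4}.$$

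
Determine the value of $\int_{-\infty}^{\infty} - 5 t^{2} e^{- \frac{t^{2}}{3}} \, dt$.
$- \frac{15 \sqrt{3} \sqrt{\pi}}{2}$

Start from the elementary integral
$$J(a) = \int_{-\infty}^{\infty} - 5 e^{- a t^{2}} \, dt = - \frac{5 \sqrt{\pi}}{\sqrt{a}}.$$

Differentiating under the integral sign brings down a factor of $(-t^2)$:
$$\frac{dJ}{da} = \int_{-\infty}^{\infty} 5 t^{2} e^{- a t^{2}} \, dt = \frac{5 \sqrt{\pi}}{2 a^{\frac{3}{2}}}.$$

The integral on the left is $-I$, so $I = - \frac{5 \sqrt{\pi}}{2 a^{\frac{3}{2}}}$.

Setting $a = \frac{1}{3}$:
$$I = - \frac{15 \sqrt{3} \sqrt{\pi}}{2}.$$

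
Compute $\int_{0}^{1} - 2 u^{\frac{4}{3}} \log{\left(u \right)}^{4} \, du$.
$- \frac{11664}{16807}$

Consider the simpler parametrised integral
$$J(a) = \int_{0}^{1} - 2 u^{a} \, du = - \frac{2}{a + 1}.$$

Differentiating under the integral sign brings down a factor of $\ln u$:
$$\frac{dJ}{da} = \int_{0}^{1} - 2 u^{a} \log{\left(u \right)} \, du = \frac{2}{\left(a + 1\right)^{2}}.$$

Repeating $4$ times in total — each differentiation brings down another $\ln u$ — gives
$$\frac{d^{4}J}{da^{4}} = \int_{0}^{1} - 2 u^{a} \log{\left(u \right)}^{4} \, du = - \frac{48}{\left(a + 1\right)^{5}},$$
and the integrand here is exactly the target integrand, so $I = - \frac{48}{\left(a + 1\right)^{5}}$.

Setting $a = \frac{4}{3}$:
$$I = - \frac{11664}{16807}.$$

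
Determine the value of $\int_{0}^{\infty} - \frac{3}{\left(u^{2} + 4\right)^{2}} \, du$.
$- \frac{3 \pi}{32}$

Begin with the known result
$$J(a) = \int_{0}^{\infty} - \frac{3}{a^{2} + u^{2}} \, du = - \frac{3 \pi}{2 a}.$$

Differentiating under the integral sign with respect to $a$,
$$\frac{dJ}{da} = \int_{0}^{\infty} \frac{6 a}{\left(a^{2} + u^{2}\right)^{2}} \, du = \frac{3 \pi}{2 a^{2}},$$
so $\int_{0}^{\infty} - \frac{3}{\left(a^{2} + u^{2}\right)^{2}} \, du = - \frac{3 \pi}{4 a^{3}}$.

Setting $a = 2$:
$$I = - \frac{3 \pi}{32}.$$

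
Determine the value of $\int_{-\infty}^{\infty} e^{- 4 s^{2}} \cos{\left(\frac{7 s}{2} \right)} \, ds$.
$\frac{\sqrt{\pi}}{2 e^{\frac{49}{64}}}$

Treat the cosine frequency as a parameter and define $I(b) = \int_{-\infty}^{\infty} e^{- 4 s^{2}} \cos{\left(b s \right)} \, ds$.

Differentiating under the integral sign,
$$I'(b) = \int_{-\infty}^{\infty} - s e^{- 4 s^{2}} \sin{\left(b s \right)} \, ds.$$

Integrate $\int_{-\infty}^{\infty} s \sin(b s)\, e^{- 4 s^{2}}\, ds$ by parts with $u = \sin(b s)$ and $dv = s\, e^{- 4 s^{2}}\, ds$, giving $v = - \frac{e^{- 4 s^{2}}}{8}$. The boundary term vanishes and
$$\int_{-\infty}^{\infty} s \sin(b s)\, e^{- 4 s^{2}}\, ds = \frac{b}{8} \int_{-\infty}^{\infty} \cos(b s)\, e^{- 4 s^{2}}\, ds,$$
so $I'(b) = - \frac{b}{8}\, I(b)$.

This is a separable first-order ODE; solving with the initial condition $I(0) = \int_{-\infty}^{\infty} e^{- 4 s^{2}}\,ds = \frac{\sqrt{\pi}}{2}$ gives
$$I(b) = \frac{\sqrt{\pi} e^{- \frac{b^{2}}{16}}}{2}.$$

Setting $b = \frac{7}{2}$:
$$I = \frac{\sqrt{\pi}}{2 e^{\frac{49}{64}}}.$$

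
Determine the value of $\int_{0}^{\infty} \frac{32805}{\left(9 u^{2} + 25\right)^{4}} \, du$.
$\frac{2187 \pi}{100000}$

Start from the standard arctangent integral
$$J(a) = \int_{0}^{\infty} \frac{5}{a^{2} + u^{2}} \, du = \frac{5 \pi}{2 a}.$$

Differentiating under the integral sign with respect to $a$,
$$\frac{dJ}{da} = \int_{0}^{\infty} - \frac{10 a}{\left(a^{2} + u^{2}\right)^{2}} \, du = - \frac{5 \pi}{2 a^{2}},$$
so $\int_{0}^{\infty} \frac{5}{\left(a^{2} + u^{2}\right)^{2}} \, du = \frac{5 \pi}{4 a^{3}}$.

Repeating — each differentiation of $1/(u^2+a^2)^j$ produces $-2ja/(u^2+a^2)^{j+1}$ — and dividing through by $-2ja$ at each step yields, after $3$ differentiations in total,
$$\int_{0}^{\infty} \frac{5}{\left(a^{2} + u^{2}\right)^{4}} \, du = \frac{25 \pi}{32 a^{7}}.$$

Setting $a = \frac{5}{3}$:
$$I = \frac{2187 \pi}{100000}.$$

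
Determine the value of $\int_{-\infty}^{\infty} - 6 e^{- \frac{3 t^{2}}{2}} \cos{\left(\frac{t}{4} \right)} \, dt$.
$- \frac{2 \sqrt{6} \sqrt{\pi}}{e^{\frac{1}{96}}}$

Treat the cosine frequency as a parameter and define $I(b) = \int_{-\infty}^{\infty} - 6 e^{- \frac{3 t^{2}}{2}} \cos{\left(b t \right)} \, dt$.

Differentiating under the integral sign,
$$I'(b) = \int_{-\infty}^{\infty} 6 t e^{- \frac{3 t^{2}}{2}} \sin{\left(b t \right)} \, dt.$$

Integrate $\int_{-\infty}^{\infty} t \sin(b t)\, e^{- \frac{3 t^{2}}{2}}\, dt$ by parts with $u = \sin(b t)$ and $dv = t\, e^{- \frac{3 t^{2}}{2}}\, dt$, giving $v = - \frac{e^{- \frac{3 t^{2}}{2}}}{3}$. The boundary term vanishes and
$$\int_{-\infty}^{\infty} t \sin(b t)\, e^{- \frac{3 t^{2}}{2}}\, dt = \frac{b}{3} \int_{-\infty}^{\infty} \cos(b t)\, e^{- \frac{3 t^{2}}{2}}\, dt,$$
so $I'(b) = - \frac{b}{3}\, I(b)$.

This is a separable first-order ODE; solving with the initial condition $I(0) = \int_{-\infty}^{\infty} - 6 e^{- \frac{3 t^{2}}{2}}\,dt = - 2 \sqrt{6} \sqrt{\pi}$ gives
$$I(b) = - 2 \sqrt{6} \sqrt{\pi} e^{- \frac{b^{2}}{6}}.$$

Setting $b = \frac{1}{4}$:
$$I = - \frac{2 \sqrt{6} \sqrt{\pi}}{e^{\frac{1}{96}}}.$$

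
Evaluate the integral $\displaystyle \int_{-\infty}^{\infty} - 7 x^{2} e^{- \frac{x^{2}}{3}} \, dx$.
$- \frac{21 \sqrt{3} \sqrt{\pi}}{2}$

Begin with the known integral
$$J(a) = \int_{-\infty}^{\infty} - 7 e^{- a x^{2}} \, dx = - \frac{7 \sqrt{\pi}}{\sqrt{a}}.$$

Differentiating under the integral sign brings down a factor of $(-x^2)$:
$$\frac{dJ}{da} = \int_{-\infty}^{\infty} 7 x^{2} e^{- a x^{2}} \, dx = \frac{7 \sqrt{\pi}}{2 a^{\frac{3}{2}}}.$$

The integral on the left is $-I$, so $I = - \frac{7 \sqrt{\pi}}{2 a^{\frac{3}{2}}}$.

Setting $a = \frac{1}{3}$:
$$I = - \frac{21 \sqrt{3} \sqrt{\pi}}{2}.$$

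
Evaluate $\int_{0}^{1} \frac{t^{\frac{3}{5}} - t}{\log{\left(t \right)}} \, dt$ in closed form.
$- \log{\left(\frac{5}{4} \right)}$

Consider the one-parameter family: let $I(a) = \int_{0}^{1} \frac{t^{\frac{3}{5}} - t^{a}}{\log{\left(t \right)}} \, dt$.

Since $\dfrac{\partial}{\partial a}\,t^{a} = t^{a} \ln t$, the $\ln t$ in the denominator cancels and
$$\frac{dI}{da} = \int_{0}^{1} -1 t^{a} \, dt = -1 \left[\frac{t^{a+1}}{a+1}\right]_0^1 = - \frac{1}{a + 1}.$$

Integrating with respect to $a$ gives $I(a) = - \log{\left(\frac{5 a}{8} + \frac{5}{8} \right)} + C$.

At $a = \frac{3}{5}$ the integrand is identically $0$, so $I(\frac{3}{5}) = 0$. The closed form gives $0$, hence $C = 0$.

Setting $a = 1$:
$$I = - \log{\left(\frac{5}{4} \right)}.$$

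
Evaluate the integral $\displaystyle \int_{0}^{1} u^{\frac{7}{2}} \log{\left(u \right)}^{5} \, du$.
$- \frac{2560}{177147}$

Consider the simpler parametrised integral
$$J(a) = \int_{0}^{1} u^{a} \, du = \frac{1}{a + 1}.$$

Differentiating under the integral sign brings down a factor of $\ln u$:
$$\frac{dJ}{da} = \int_{0}^{1} u^{a} \log{\left(u \right)} \, du = - \frac{1}{\left(a + 1\right)^{2}}.$$

Repeating $5$ times in total — each differentiation brings down another $\ln u$ — gives
$$\frac{d^{5}J}{da^{5}} = \int_{0}^{1} u^{a} \log{\left(u \right)}^{5} \, du = - \frac{120}{\left(a + 1\right)^{6}},$$
and the integrand here is exactly the target integrand, so $I = - \frac{120}{\left(a + 1\right)^{6}}$.

Setting $a = \frac{7}{2}$:
$$I = - \frac{2560}{177147}.$$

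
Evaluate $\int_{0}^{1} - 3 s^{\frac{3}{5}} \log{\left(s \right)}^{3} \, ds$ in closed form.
$\frac{5625}{2048}$

Begin with the known integral
$$J(a) = \int_{0}^{1} - 3 s^{a} \, ds = - \frac{3}{a + 1}.$$

Differentiating under the integral sign brings down a factor of $\ln s$:
$$\frac{dJ}{da} = \int_{0}^{1} - 3 s^{a} \log{\left(s \right)} \, ds = \frac{3}{\left(a + 1\right)^{2}}.$$

Repeating $3$ times in total — each differentiation brings down another $\ln s$ — gives
$$\frac{d^{3}J}{da^{3}} = \int_{0}^{1} - 3 s^{a} \log{\left(s \right)}^{3} \, ds = \frac{18}{\left(a + 1\right)^{4}},$$
and the integrand here is exactly the target integrand, so $I = \frac{18}{\left(a + 1\right)^{4}}$.

Setting $a = \frac{3}{5}$:
$$I = \frac{5625}{2048}.$$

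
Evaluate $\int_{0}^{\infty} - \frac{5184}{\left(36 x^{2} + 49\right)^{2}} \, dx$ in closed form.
$- \frac{216 \pi}{343}$

Recall the elementary integral
$$J(a) = \int_{0}^{\infty} - \frac{4}{a^{2} + x^{2}} \, dx = - \frac{2 \pi}{a}.$$

Differentiating under the integral sign with respect to $a$,
$$\frac{dJ}{da} = \int_{0}^{\infty} \frac{8 a}{\left(a^{2} + x^{2}\right)^{2}} \, dx = \frac{2 \pi}{a^{2}},$$
so $\int_{0}^{\infty} - \frac{4}{\left(a^{2} + x^{2}\right)^{2}} \, dx = - \frac{\pi}{a^{3}}$.

Setting $a = \frac{7}{6}$:
$$I = - \frac{216 \pi}{343}.$$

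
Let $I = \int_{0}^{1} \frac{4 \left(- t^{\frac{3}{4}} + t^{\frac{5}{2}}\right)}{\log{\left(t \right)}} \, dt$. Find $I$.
$\log{\left(16 \right)}$

Replace the exponent $\frac{5}{2}$ by a parameter $a$: let $I(a) = \int_{0}^{1} \frac{4 \left(- t^{\frac{3}{4}} + t^{a}\right)}{\log{\left(t \right)}} \, dt$.

Since $\dfrac{\partial}{\partial a}\,t^{a} = t^{a} \ln t$, the $\ln t$ in the denominator cancels and
$$\frac{dI}{da} = \int_{0}^{1} 4 t^{a} \, dt = 4 \left[\frac{t^{a+1}}{a+1}\right]_0^1 = \frac{4}{a + 1}.$$

Integrating with respect to $a$ gives $I(a) = \log{\left(\frac{256 \left(a + 1\right)^{4}}{2401} \right)} + C$.

At $a = \frac{3}{4}$ the integrand is identically $0$, so $I(\frac{3}{4}) = 0$. The closed form gives $0$, hence $C = 0$.

Setting $a = \frac{5}{2}$:
$$I = \log{\left(16 \right)}.$$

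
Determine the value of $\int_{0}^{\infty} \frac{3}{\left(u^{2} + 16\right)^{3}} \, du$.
$\frac{9 \pi}{16384}$

Start from the standard arctangent integral
$$J(a) = \int_{0}^{\infty} \frac{3}{a^{2} + u^{2}} \, du = \frac{3 \pi}{2 a}.$$

Differentiating under the integral sign with respect to $a$,
$$\frac{dJ}{da} = \int_{0}^{\infty} - \frac{6 a}{\left(a^{2} + u^{2}\right)^{2}} \, du = - \frac{3 \pi}{2 a^{2}},$$
so $\int_{0}^{\infty} \frac{3}{\left(a^{2} + u^{2}\right)^{2}} \, du = \frac{3 \pi}{4 a^{3}}$.

Repeating — each differentiation of $1/(u^2+a^2)^j$ produces $-2ja/(u^2+a^2)^{j+1}$ — and dividing through by $-2ja$ at each step yields, after $2$ differentiations in total,
$$\int_{0}^{\infty} \frac{3}{\left(a^{2} + u^{2}\right)^{3}} \, du = \frac{9 \pi}{16 a^{5}}.$$

Setting $a = 4$:
$$I = \frac{9 \pi}{16384}.$$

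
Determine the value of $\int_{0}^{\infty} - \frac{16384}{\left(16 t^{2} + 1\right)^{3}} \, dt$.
$- 768 \pi$

Start from the standard arctangent integral
$$J(a) = \int_{0}^{\infty} - \frac{4}{a^{2} + t^{2}} \, dt = - \frac{2 \pi}{a}.$$

Differentiating under the integral sign with respect to $a$,
$$\frac{dJ}{da} = \int_{0}^{\infty} \frac{8 a}{\left(a^{2} + t^{2}\right)^{2}} \, dt = \frac{2 \pi}{a^{2}},$$
so $\int_{0}^{\infty} - \frac{4}{\left(a^{2} + t^{2}\right)^{2}} \, dt = - \frac{\pi}{a^{3}}$.

Repeating — each differentiation of $1/(t^2+a^2)^j$ produces $-2ja/(t^2+a^2)^{j+1}$ — and dividing through by $-2ja$ at each step yields, after $2$ differentiations in total,
$$\int_{0}^{\infty} - \frac{4}{\left(a^{2} + t^{2}\right)^{3}} \, dt = - \frac{3 \pi}{4 a^{5}}.$$

Setting $a = \frac{1}{4}$:
$$I = - 768 \pi.$$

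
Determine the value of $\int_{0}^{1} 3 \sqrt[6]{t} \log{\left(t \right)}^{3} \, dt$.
$- \frac{23328}{2401}$

Consider the simpler parametrised integral
$$J(a) = \int_{0}^{1} 3 t^{a} \, dt = \frac{3}{a + 1}.$$

Differentiating under the integral sign brings down a factor of $\ln t$:
$$\frac{dJ}{da} = \int_{0}^{1} 3 t^{a} \log{\left(t \right)} \, dt = - \frac{3}{\left(a + 1\right)^{2}}.$$

Repeating $3$ times in total — each differentiation brings down another $\ln t$ — gives
$$\frac{d^{3}J}{da^{3}} = \int_{0}^{1} 3 t^{a} \log{\left(t \right)}^{3} \, dt = - \frac{18}{\left(a + 1\right)^{4}},$$
and the integrand here is exactly the target integrand, so $I = - \frac{18}{\left(a + 1\right)^{4}}$.

Setting $a = \frac{1}{6}$:
$$I = - \frac{23328}{2401}.$$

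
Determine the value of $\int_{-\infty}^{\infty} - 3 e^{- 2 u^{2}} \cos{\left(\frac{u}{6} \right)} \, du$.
$- \frac{3 \sqrt{2} \sqrt{\pi}}{2 e^{\frac{1}{288}}}$

Let $b$ denote the cosine frequency and define $I(b) = \int_{-\infty}^{\infty} - 3 e^{- 2 u^{2}} \cos{\left(b u \right)} \, du$.

Differentiating under the integral sign,
$$I'(b) = \int_{-\infty}^{\infty} 3 u e^{- 2 u^{2}} \sin{\left(b u \right)} \, du.$$

Integrate $\int_{-\infty}^{\infty} u \sin(b u)\, e^{- 2 u^{2}}\, du$ by parts with $w = \sin(b u)$ and $dv = u\, e^{- 2 u^{2}}\, du$, giving $v = - \frac{e^{- 2 u^{2}}}{4}$. The boundary term vanishes and
$$\int_{-\infty}^{\infty} u \sin(b u)\, e^{- 2 u^{2}}\, du = \frac{b}{4} \int_{-\infty}^{\infty} \cos(b u)\, e^{- 2 u^{2}}\, du,$$
so $I'(b) = - \frac{b}{4}\, I(b)$.

This is a separable first-order ODE; solving with the initial condition $I(0) = \int_{-\infty}^{\infty} - 3 e^{- 2 u^{2}}\,du = - \frac{3 \sqrt{2} \sqrt{\pi}}{2}$ gives
$$I(b) = - \frac{3 \sqrt{2} \sqrt{\pi} e^{- \frac{b^{2}}{8}}}{2}.$$

Setting $b = \frac{1}{6}$:
$$I = - \frac{3 \sqrt{2} \sqrt{\pi}}{2 e^{\frac{1}{288}}}.$$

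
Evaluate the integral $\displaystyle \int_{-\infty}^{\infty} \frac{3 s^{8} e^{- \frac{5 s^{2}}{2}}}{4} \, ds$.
$\frac{63 \sqrt{10} \sqrt{\pi}}{2500}$

Start from the elementary integral
$$J(a) = \int_{-\infty}^{\infty} \frac{3 e^{- a s^{2}}}{4} \, ds = \frac{3 \sqrt{\pi}}{4 \sqrt{a}}.$$

Differentiating under the integral sign brings down a factor of $(-s^2)$:
$$\frac{dJ}{da} = \int_{-\infty}^{\infty} - \frac{3 s^{2} e^{- a s^{2}}}{4} \, ds = - \frac{3 \sqrt{\pi}}{8 a^{\frac{3}{2}}}.$$

Repeating $4$ times in total — each differentiation brings down another $(-s^2)$ — gives
$$\frac{d^{4}J}{da^{4}} = \int_{-\infty}^{\infty} \frac{3 s^{8} e^{- a s^{2}}}{4} \, ds = \frac{315 \sqrt{\pi}}{64 a^{\frac{9}{2}}},$$
and the integrand here is exactly the target integrand, so $I = \frac{315 \sqrt{\pi}}{64 a^{\frac{9}{2}}}$.

Setting $a = \frac{5}{2}$:
$$I = \frac{63 \sqrt{10} \sqrt{\pi}}{2500}.$$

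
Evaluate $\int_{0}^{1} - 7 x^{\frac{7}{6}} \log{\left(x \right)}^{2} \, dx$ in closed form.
$- \frac{3024}{2197}$

Begin with the known integral
$$J(a) = \int_{0}^{1} - 7 x^{a} \, dx = - \frac{7}{a + 1}.$$

Differentiating under the integral sign brings down a factor of $\ln x$:
$$\frac{dJ}{da} = \int_{0}^{1} - 7 x^{a} \log{\left(x \right)} \, dx = \frac{7}{\left(a + 1\right)^{2}}.$$

Repeating twice in total — each differentiation brings down another $\ln x$ — gives
$$\frac{d^{2}J}{da^{2}} = \int_{0}^{1} - 7 x^{a} \log{\left(x \right)}^{2} \, dx = - \frac{14}{\left(a + 1\right)^{3}},$$
and the integrand here is exactly the target integrand, so $I = - \frac{14}{\left(a + 1\right)^{3}}$.

Setting $a = \frac{7}{6}$:
$$I = - \frac{3024}{2197}.$$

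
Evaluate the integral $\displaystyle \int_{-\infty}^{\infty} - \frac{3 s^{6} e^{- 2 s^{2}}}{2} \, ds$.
$- \frac{45 \sqrt{2} \sqrt{\pi}}{256}$

Consider the simpler parametrised integral
$$J(a) = \int_{-\infty}^{\infty} - \frac{3 e^{- a s^{2}}}{2} \, ds = - \frac{3 \sqrt{\pi}}{2 \sqrt{a}}.$$

Differentiating under the integral sign brings down a factor of $(-s^2)$:
$$\frac{dJ}{da} = \int_{-\infty}^{\infty} \frac{3 s^{2} e^{- a s^{2}}}{2} \, ds = \frac{3 \sqrt{\pi}}{4 a^{\frac{3}{2}}}.$$

Repeating $3$ times in total — each differentiation brings down another $(-s^2)$ — gives
$$\frac{d^{3}J}{da^{3}} = \int_{-\infty}^{\infty} \frac{3 s^{6} e^{- a s^{2}}}{2} \, ds = \frac{45 \sqrt{\pi}}{16 a^{\frac{7}{2}}},$$
and the integrand here is $(-1)^{3}$ times the target integrand, so $I = (-1)^{3}\,\frac{d^{3}J}{da^{3}} = - \frac{45 \sqrt{\pi}}{16 a^{\frac{7}{2}}}$.

Setting $a = 2$:
$$I = - \frac{45 \sqrt{2} \sqrt{\pi}}{256}.$$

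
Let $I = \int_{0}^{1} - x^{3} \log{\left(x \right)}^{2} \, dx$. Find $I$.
$- \frac{1}{32}$

Consider the simpler parametrised integral
$$J(a) = \int_{0}^{1} - x^{a} \, dx = - \frac{1}{a + 1}.$$

Differentiating under the integral sign brings down a factor of $\ln x$:
$$\frac{dJ}{da} = \int_{0}^{1} - x^{a} \log{\left(x \right)} \, dx = \frac{1}{\left(a + 1\right)^{2}}.$$

Repeating twice in total — each differentiation brings down another $\ln x$ — gives
$$\frac{d^{2}J}{da^{2}} = \int_{0}^{1} - x^{a} \log{\left(x \right)}^{2} \, dx = - \frac{2}{\left(a + 1\right)^{3}},$$
and the integrand here is exactly the target integrand, so $I = - \frac{2}{\left(a + 1\right)^{3}}$.

Setting $a = 3$:
$$I = - \frac{1}{32}.$$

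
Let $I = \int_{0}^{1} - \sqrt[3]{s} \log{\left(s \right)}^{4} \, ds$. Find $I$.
$- \frac{729}{128}$

Begin with the known integral
$$J(a) = \int_{0}^{1} - s^{a} \, ds = - \frac{1}{a + 1}.$$

Differentiating under the integral sign brings down a factor of $\ln s$:
$$\frac{dJ}{da} = \int_{0}^{1} - s^{a} \log{\left(s \right)} \, ds = \frac{1}{\left(a + 1\right)^{2}}.$$

Repeating $4$ times in total — each differentiation brings down another $\ln s$ — gives
$$\frac{d^{4}J}{da^{4}} = \int_{0}^{1} - s^{a} \log{\left(s \right)}^{4} \, ds = - \frac{24}{\left(a + 1\right)^{5}},$$
and the integrand here is exactly the target integrand, so $I = - \frac{24}{\left(a + 1\right)^{5}}$.

Setting $a = \frac{1}{3}$:
$$I = - \frac{729}{128}.$$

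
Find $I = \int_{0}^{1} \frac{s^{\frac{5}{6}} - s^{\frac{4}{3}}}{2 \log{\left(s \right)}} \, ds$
$- \log{\left(14 \right)} + \frac{\log{\left(154 \right)}}{2}$

Introduce a parameter $a$ in the exponent: let $I(a) = \int_{0}^{1} \frac{- s^{\frac{4}{3}} + s^{a}}{2 \log{\left(s \right)}} \, ds$.

Since $\dfrac{\partial}{\partial a}\,s^{a} = s^{a} \ln s$, the $\ln s$ in the denominator cancels and
$$\frac{dI}{da} = \int_{0}^{1} \frac{1}{2} s^{a} \, ds = \frac{1}{2} \left[\frac{s^{a+1}}{a+1}\right]_0^1 = \frac{1}{2 \left(a + 1\right)}.$$

Integrating with respect to $a$ gives $I(a) = \log{\left(\frac{\sqrt{21} \sqrt{a + 1}}{7} \right)} + C$.

At $a = \frac{4}{3}$ the integrand is identically $0$, so $I(\frac{4}{3}) = 0$. The closed form gives $0$, hence $C = 0$.

Setting $a = \frac{5}{6}$:
$$I = - \log{\left(14 \right)} + \frac{\log{\left(154 \right)}}{2}.$$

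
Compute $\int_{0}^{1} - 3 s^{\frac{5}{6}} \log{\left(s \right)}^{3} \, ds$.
$\frac{23328}{14641}$

Begin with the known integral
$$J(a) = \int_{0}^{1} - 3 s^{a} \, ds = - \frac{3}{a + 1}.$$

Differentiating under the integral sign brings down a factor of $\ln s$:
$$\frac{dJ}{da} = \int_{0}^{1} - 3 s^{a} \log{\left(s \right)} \, ds = \frac{3}{\left(a + 1\right)^{2}}.$$

Repeating $3$ times in total — each differentiation brings down another $\ln s$ — gives
$$\frac{d^{3}J}{da^{3}} = \int_{0}^{1} - 3 s^{a} \log{\left(s \right)}^{3} \, ds = \frac{18}{\left(a + 1\right)^{4}},$$
and the integrand here is exactly the target integrand, so $I = \frac{18}{\left(a + 1\right)^{4}}$.

Setting $a = \frac{5}{6}$:
$$I = \frac{23328}{14641}.$$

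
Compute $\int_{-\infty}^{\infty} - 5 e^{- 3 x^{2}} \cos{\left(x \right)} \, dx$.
$- \frac{5 \sqrt{3} \sqrt{\pi}}{3 e^{\frac{1}{12}}}$

Treat the cosine frequency as a parameter and define $I(b) = \int_{-\infty}^{\infty} - 5 e^{- 3 x^{2}} \cos{\left(b x \right)} \, dx$.

Differentiating under the integral sign,
$$I'(b) = \int_{-\infty}^{\infty} 5 x e^{- 3 x^{2}} \sin{\left(b x \right)} \, dx.$$

Integrate $\int_{-\infty}^{\infty} x \sin(b x)\, e^{- 3 x^{2}}\, dx$ by parts with $u = \sin(b x)$ and $dv = x\, e^{- 3 x^{2}}\, dx$, giving $v = - \frac{e^{- 3 x^{2}}}{6}$. The boundary term vanishes and
$$\int_{-\infty}^{\infty} x \sin(b x)\, e^{- 3 x^{2}}\, dx = \frac{b}{6} \int_{-\infty}^{\infty} \cos(b x)\, e^{- 3 x^{2}}\, dx,$$
so $I'(b) = - \frac{b}{6}\, I(b)$.

This is a separable first-order ODE; solving with the initial condition $I(0) = \int_{-\infty}^{\infty} - 5 e^{- 3 x^{2}}\,dx = - \frac{5 \sqrt{3} \sqrt{\pi}}{3}$ gives
$$I(b) = - \frac{5 \sqrt{3} \sqrt{\pi} e^{- \frac{b^{2}}{12}}}{3}.$$

Setting $b = 1$:
$$I = - \frac{5 \sqrt{3} \sqrt{\pi}}{3 e^{\frac{1}{12}}}.$$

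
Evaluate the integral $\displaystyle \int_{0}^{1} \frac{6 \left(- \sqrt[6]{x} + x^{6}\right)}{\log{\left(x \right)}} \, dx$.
$\log{\left(46656 \right)}$

Introduce a parameter $a$ in the exponent: let $I(a) = \int_{0}^{1} \frac{6 \left(x^{6} - x^{a}\right)}{\log{\left(x \right)}} \, dx$.

Since $\dfrac{\partial}{\partial a}\,x^{a} = x^{a} \ln x$, the $\ln x$ in the denominator cancels and
$$\frac{dI}{da} = \int_{0}^{1} -6 x^{a} \, dx = -6 \left[\frac{x^{a+1}}{a+1}\right]_0^1 = - \frac{6}{a + 1}.$$

Integrating with respect to $a$ gives $I(a) = \log{\left(\frac{117649}{\left(a + 1\right)^{6}} \right)} + C$.

At $a = 6$ the integrand is identically $0$, so $I(6) = 0$. The closed form gives $0$, hence $C = 0$.

Setting $a = \frac{1}{6}$:
$$I = \log{\left(46656 \right)}.$$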